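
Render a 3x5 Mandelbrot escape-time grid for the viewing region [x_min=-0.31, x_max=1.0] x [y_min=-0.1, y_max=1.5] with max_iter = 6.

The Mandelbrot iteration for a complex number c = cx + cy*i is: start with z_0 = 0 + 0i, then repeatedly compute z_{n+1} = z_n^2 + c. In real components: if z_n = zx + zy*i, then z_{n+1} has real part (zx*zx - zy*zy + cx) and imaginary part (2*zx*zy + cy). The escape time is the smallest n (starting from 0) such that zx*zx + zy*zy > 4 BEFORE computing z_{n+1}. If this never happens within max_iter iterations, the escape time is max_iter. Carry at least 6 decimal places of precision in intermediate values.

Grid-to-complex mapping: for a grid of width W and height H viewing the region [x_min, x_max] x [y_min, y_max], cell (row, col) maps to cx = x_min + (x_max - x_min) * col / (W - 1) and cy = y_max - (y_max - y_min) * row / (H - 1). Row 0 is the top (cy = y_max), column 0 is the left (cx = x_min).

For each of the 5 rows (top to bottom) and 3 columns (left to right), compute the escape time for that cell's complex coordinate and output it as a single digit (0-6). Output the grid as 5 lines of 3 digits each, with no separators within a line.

Answer: 222
422
662
662
662

Derivation:
(row=0, col=0): c = -0.3100 + 1.5000i → escape time 2
(row=0, col=1): c = 0.3450 + 1.5000i → escape time 2
(row=0, col=2): c = 1.0000 + 1.5000i → escape time 2
(row=1, col=0): c = -0.3100 + 1.1000i → escape time 4
(row=1, col=1): c = 0.3450 + 1.1000i → escape time 2
(row=1, col=2): c = 1.0000 + 1.1000i → escape time 2
(row=2, col=0): c = -0.3100 + 0.7000i → escape time 6
(row=2, col=1): c = 0.3450 + 0.7000i → escape time 6
(row=2, col=2): c = 1.0000 + 0.7000i → escape time 2
(row=3, col=0): c = -0.3100 + 0.3000i → escape time 6
(row=3, col=1): c = 0.3450 + 0.3000i → escape time 6
(row=3, col=2): c = 1.0000 + 0.3000i → escape time 2
(row=4, col=0): c = -0.3100 + -0.1000i → escape time 6
(row=4, col=1): c = 0.3450 + -0.1000i → escape time 6
(row=4, col=2): c = 1.0000 + -0.1000i → escape time 2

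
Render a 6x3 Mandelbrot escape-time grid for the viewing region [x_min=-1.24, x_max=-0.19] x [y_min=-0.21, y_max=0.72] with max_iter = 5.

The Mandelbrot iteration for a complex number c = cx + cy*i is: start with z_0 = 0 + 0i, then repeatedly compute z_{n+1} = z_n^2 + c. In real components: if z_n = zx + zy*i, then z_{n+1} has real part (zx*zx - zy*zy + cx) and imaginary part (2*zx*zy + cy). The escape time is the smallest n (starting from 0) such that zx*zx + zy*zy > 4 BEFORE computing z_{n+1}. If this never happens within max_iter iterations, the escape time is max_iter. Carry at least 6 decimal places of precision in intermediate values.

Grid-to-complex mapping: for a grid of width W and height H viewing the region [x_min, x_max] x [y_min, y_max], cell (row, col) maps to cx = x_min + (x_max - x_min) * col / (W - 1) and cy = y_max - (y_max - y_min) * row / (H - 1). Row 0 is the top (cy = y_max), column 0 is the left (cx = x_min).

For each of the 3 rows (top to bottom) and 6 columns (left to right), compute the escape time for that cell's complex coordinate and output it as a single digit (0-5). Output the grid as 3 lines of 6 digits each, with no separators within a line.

(row=0, col=0): c = -1.2400 + 0.7200i → escape time 3
(row=0, col=1): c = -1.0300 + 0.7200i → escape time 3
(row=0, col=2): c = -0.8200 + 0.7200i → escape time 4
(row=0, col=3): c = -0.6100 + 0.7200i → escape time 5
(row=0, col=4): c = -0.4000 + 0.7200i → escape time 5
(row=0, col=5): c = -0.1900 + 0.7200i → escape time 5
(row=1, col=0): c = -1.2400 + 0.2550i → escape time 5
(row=1, col=1): c = -1.0300 + 0.2550i → escape time 5
(row=1, col=2): c = -0.8200 + 0.2550i → escape time 5
(row=1, col=3): c = -0.6100 + 0.2550i → escape time 5
(row=1, col=4): c = -0.4000 + 0.2550i → escape time 5
(row=1, col=5): c = -0.1900 + 0.2550i → escape time 5
(row=2, col=0): c = -1.2400 + -0.2100i → escape time 5
(row=2, col=1): c = -1.0300 + -0.2100i → escape time 5
(row=2, col=2): c = -0.8200 + -0.2100i → escape time 5
(row=2, col=3): c = -0.6100 + -0.2100i → escape time 5
(row=2, col=4): c = -0.4000 + -0.2100i → escape time 5
(row=2, col=5): c = -0.1900 + -0.2100i → escape time 5

Answer: 334555
555555
555555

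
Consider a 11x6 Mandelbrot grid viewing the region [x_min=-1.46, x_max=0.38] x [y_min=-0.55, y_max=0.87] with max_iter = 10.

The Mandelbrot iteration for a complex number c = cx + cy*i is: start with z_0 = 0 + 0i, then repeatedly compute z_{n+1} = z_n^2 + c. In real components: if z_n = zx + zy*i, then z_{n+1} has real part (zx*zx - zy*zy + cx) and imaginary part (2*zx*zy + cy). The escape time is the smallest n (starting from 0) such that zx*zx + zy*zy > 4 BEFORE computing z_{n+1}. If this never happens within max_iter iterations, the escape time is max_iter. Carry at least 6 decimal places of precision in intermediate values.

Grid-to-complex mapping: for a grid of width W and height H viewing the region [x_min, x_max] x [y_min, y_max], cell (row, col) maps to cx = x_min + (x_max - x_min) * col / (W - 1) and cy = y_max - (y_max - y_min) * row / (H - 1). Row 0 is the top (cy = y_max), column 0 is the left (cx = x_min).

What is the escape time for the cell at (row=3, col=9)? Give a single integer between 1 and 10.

z_0 = 0 + 0i, c = 0.1960 + 0.0180i
Iter 1: z = 0.1960 + 0.0180i, |z|^2 = 0.0387
Iter 2: z = 0.2341 + 0.0251i, |z|^2 = 0.0554
Iter 3: z = 0.2502 + 0.0297i, |z|^2 = 0.0635
Iter 4: z = 0.2577 + 0.0329i, |z|^2 = 0.0675
Iter 5: z = 0.2613 + 0.0349i, |z|^2 = 0.0695
Iter 6: z = 0.2631 + 0.0363i, |z|^2 = 0.0705
Iter 7: z = 0.2639 + 0.0371i, |z|^2 = 0.0710
Iter 8: z = 0.2643 + 0.0376i, |z|^2 = 0.0712
Iter 9: z = 0.2644 + 0.0379i, |z|^2 = 0.0714

Answer: 10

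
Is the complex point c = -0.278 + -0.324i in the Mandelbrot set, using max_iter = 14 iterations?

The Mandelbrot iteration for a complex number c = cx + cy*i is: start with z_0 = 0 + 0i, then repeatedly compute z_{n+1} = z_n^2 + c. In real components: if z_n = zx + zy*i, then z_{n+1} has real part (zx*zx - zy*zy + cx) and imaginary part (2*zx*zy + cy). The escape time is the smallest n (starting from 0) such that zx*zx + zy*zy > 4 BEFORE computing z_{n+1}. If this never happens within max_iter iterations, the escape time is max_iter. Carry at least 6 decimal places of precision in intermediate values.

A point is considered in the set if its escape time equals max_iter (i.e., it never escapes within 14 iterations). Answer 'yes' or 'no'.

z_0 = 0 + 0i, c = -0.2780 + -0.3240i
Iter 1: z = -0.2780 + -0.3240i, |z|^2 = 0.1823
Iter 2: z = -0.3057 + -0.1439i, |z|^2 = 0.1141
Iter 3: z = -0.2052 + -0.2360i, |z|^2 = 0.0978
Iter 4: z = -0.2916 + -0.2271i, |z|^2 = 0.1366
Iter 5: z = -0.2445 + -0.1916i, |z|^2 = 0.0965
Iter 6: z = -0.2549 + -0.2303i, |z|^2 = 0.1180
Iter 7: z = -0.2661 + -0.2066i, |z|^2 = 0.1135
Iter 8: z = -0.2499 + -0.2141i, |z|^2 = 0.1083
Iter 9: z = -0.2614 + -0.2170i, |z|^2 = 0.1154
Iter 10: z = -0.2568 + -0.2106i, |z|^2 = 0.1103
Iter 11: z = -0.2564 + -0.2159i, |z|^2 = 0.1123
Iter 12: z = -0.2589 + -0.2133i, |z|^2 = 0.1125
Iter 13: z = -0.2565 + -0.2136i, |z|^2 = 0.1114
Did not escape in 14 iterations → in set

Answer: yes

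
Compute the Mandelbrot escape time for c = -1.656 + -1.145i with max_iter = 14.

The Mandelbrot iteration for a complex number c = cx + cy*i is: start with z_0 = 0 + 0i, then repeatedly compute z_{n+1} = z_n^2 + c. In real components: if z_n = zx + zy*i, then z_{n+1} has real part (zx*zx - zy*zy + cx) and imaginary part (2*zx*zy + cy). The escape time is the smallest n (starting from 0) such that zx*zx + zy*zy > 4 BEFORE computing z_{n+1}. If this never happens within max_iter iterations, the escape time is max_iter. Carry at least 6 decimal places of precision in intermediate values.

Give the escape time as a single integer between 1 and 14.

z_0 = 0 + 0i, c = -1.6560 + -1.1450i
Iter 1: z = -1.6560 + -1.1450i, |z|^2 = 4.0534
Escaped at iteration 1

Answer: 1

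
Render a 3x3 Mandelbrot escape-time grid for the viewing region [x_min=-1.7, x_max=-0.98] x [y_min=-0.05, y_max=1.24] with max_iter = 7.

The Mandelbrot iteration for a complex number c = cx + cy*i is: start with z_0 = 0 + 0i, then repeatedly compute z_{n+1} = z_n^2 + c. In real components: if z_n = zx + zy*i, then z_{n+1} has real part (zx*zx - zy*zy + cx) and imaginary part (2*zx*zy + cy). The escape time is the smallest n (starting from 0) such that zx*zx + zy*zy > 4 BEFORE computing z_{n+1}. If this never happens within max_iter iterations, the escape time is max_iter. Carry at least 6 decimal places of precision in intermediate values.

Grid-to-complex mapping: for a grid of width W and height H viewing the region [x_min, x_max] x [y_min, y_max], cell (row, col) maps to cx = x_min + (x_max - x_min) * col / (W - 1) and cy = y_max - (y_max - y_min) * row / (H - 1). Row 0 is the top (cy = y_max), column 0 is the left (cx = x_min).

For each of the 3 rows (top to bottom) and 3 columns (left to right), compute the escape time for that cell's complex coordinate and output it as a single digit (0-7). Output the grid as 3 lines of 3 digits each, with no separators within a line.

(row=0, col=0): c = -1.7000 + 1.2400i → escape time 1
(row=0, col=1): c = -1.3400 + 1.2400i → escape time 2
(row=0, col=2): c = -0.9800 + 1.2400i → escape time 3
(row=1, col=0): c = -1.7000 + 0.5950i → escape time 3
(row=1, col=1): c = -1.3400 + 0.5950i → escape time 3
(row=1, col=2): c = -0.9800 + 0.5950i → escape time 5
(row=2, col=0): c = -1.7000 + -0.0500i → escape time 7
(row=2, col=1): c = -1.3400 + -0.0500i → escape time 7
(row=2, col=2): c = -0.9800 + -0.0500i → escape time 7

Answer: 123
335
777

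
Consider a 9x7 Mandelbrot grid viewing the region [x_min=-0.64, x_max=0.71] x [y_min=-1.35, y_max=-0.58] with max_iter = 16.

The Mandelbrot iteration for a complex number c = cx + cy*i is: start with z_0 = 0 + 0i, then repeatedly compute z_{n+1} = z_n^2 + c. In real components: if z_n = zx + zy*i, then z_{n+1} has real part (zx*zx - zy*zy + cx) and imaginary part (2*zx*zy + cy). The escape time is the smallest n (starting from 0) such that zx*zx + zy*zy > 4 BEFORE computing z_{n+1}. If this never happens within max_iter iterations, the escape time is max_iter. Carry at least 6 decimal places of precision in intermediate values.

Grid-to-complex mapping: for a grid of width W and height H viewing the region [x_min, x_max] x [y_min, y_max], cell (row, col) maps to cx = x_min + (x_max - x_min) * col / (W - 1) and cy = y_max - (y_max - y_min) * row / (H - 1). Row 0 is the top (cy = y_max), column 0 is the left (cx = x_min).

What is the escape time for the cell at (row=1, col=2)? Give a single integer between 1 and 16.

Answer: 10

Derivation:
z_0 = 0 + 0i, c = -0.3025 + -0.7083i
Iter 1: z = -0.3025 + -0.7083i, |z|^2 = 0.5932
Iter 2: z = -0.7127 + -0.2798i, |z|^2 = 0.5863
Iter 3: z = 0.1272 + -0.3095i, |z|^2 = 0.1120
Iter 4: z = -0.3821 + -0.7871i, |z|^2 = 0.7655
Iter 5: z = -0.7760 + -0.1068i, |z|^2 = 0.6135
Iter 6: z = 0.2882 + -0.5425i, |z|^2 = 0.3774
Iter 7: z = -0.5138 + -1.0211i, |z|^2 = 1.3065
Iter 8: z = -1.0811 + 0.3409i, |z|^2 = 1.2850
Iter 9: z = 0.7501 + -1.4453i, |z|^2 = 2.6517
Iter 10: z = -1.8288 + -2.8767i, |z|^2 = 11.6201
Escaped at iteration 10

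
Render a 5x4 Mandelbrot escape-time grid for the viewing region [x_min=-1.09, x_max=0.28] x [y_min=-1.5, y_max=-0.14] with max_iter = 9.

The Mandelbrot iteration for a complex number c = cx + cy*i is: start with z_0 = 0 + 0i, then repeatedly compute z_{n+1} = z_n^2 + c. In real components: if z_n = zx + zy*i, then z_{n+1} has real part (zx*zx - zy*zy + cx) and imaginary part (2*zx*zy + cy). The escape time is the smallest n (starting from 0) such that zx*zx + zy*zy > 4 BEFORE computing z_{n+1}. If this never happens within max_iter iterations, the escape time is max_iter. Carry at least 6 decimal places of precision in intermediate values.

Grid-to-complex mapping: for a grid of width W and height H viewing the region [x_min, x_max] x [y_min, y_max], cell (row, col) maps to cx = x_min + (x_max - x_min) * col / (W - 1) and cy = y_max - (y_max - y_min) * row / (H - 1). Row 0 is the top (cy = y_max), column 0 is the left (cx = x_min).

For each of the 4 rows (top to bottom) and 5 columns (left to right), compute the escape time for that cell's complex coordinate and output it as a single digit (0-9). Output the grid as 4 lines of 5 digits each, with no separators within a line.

(row=0, col=0): c = -1.0900 + -0.1400i → escape time 9
(row=0, col=1): c = -0.7475 + -0.1400i → escape time 9
(row=0, col=2): c = -0.4050 + -0.1400i → escape time 9
(row=0, col=3): c = -0.0625 + -0.1400i → escape time 9
(row=0, col=4): c = 0.2800 + -0.1400i → escape time 9
(row=1, col=0): c = -1.0900 + -0.5933i → escape time 4
(row=1, col=1): c = -0.7475 + -0.5933i → escape time 6
(row=1, col=2): c = -0.4050 + -0.5933i → escape time 9
(row=1, col=3): c = -0.0625 + -0.5933i → escape time 9
(row=1, col=4): c = 0.2800 + -0.5933i → escape time 9
(row=2, col=0): c = -1.0900 + -1.0467i → escape time 3
(row=2, col=1): c = -0.7475 + -1.0467i → escape time 3
(row=2, col=2): c = -0.4050 + -1.0467i → escape time 4
(row=2, col=3): c = -0.0625 + -1.0467i → escape time 6
(row=2, col=4): c = 0.2800 + -1.0467i → escape time 3
(row=3, col=0): c = -1.0900 + -1.5000i → escape time 2
(row=3, col=1): c = -0.7475 + -1.5000i → escape time 2
(row=3, col=2): c = -0.4050 + -1.5000i → escape time 2
(row=3, col=3): c = -0.0625 + -1.5000i → escape time 2
(row=3, col=4): c = 0.2800 + -1.5000i → escape time 2

Answer: 99999
46999
33463
22222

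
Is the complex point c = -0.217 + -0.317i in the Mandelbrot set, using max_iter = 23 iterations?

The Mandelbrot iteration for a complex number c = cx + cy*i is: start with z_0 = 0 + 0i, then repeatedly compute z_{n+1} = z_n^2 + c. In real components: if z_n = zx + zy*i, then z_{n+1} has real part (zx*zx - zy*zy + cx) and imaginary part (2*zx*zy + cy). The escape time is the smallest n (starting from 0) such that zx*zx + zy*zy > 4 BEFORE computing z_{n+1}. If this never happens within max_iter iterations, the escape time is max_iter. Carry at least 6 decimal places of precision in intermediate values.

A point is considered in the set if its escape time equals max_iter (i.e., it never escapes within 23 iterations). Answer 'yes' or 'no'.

Answer: yes

Derivation:
z_0 = 0 + 0i, c = -0.2170 + -0.3170i
Iter 1: z = -0.2170 + -0.3170i, |z|^2 = 0.1476
Iter 2: z = -0.2704 + -0.1794i, |z|^2 = 0.1053
Iter 3: z = -0.1761 + -0.2200i, |z|^2 = 0.0794
Iter 4: z = -0.2344 + -0.2395i, |z|^2 = 0.1123
Iter 5: z = -0.2194 + -0.2047i, |z|^2 = 0.0901
Iter 6: z = -0.2108 + -0.2272i, |z|^2 = 0.0960
Iter 7: z = -0.2242 + -0.2213i, |z|^2 = 0.0992
Iter 8: z = -0.2157 + -0.2178i, |z|^2 = 0.0940
Iter 9: z = -0.2179 + -0.2230i, |z|^2 = 0.0972
Iter 10: z = -0.2193 + -0.2198i, |z|^2 = 0.0964
Iter 11: z = -0.2172 + -0.2206i, |z|^2 = 0.0959
Iter 12: z = -0.2185 + -0.2212i, |z|^2 = 0.0966
Iter 13: z = -0.2182 + -0.2204i, |z|^2 = 0.0962
Iter 14: z = -0.2180 + -0.2208i, |z|^2 = 0.0963
Iter 15: z = -0.2183 + -0.2207i, |z|^2 = 0.0964
Iter 16: z = -0.2181 + -0.2206i, |z|^2 = 0.0962
Iter 17: z = -0.2181 + -0.2208i, |z|^2 = 0.0963
Iter 18: z = -0.2182 + -0.2207i, |z|^2 = 0.0963
Iter 19: z = -0.2181 + -0.2207i, |z|^2 = 0.0963
Iter 20: z = -0.2181 + -0.2207i, |z|^2 = 0.0963
Iter 21: z = -0.2181 + -0.2207i, |z|^2 = 0.0963
Iter 22: z = -0.2181 + -0.2207i, |z|^2 = 0.0963
Did not escape in 23 iterations → in set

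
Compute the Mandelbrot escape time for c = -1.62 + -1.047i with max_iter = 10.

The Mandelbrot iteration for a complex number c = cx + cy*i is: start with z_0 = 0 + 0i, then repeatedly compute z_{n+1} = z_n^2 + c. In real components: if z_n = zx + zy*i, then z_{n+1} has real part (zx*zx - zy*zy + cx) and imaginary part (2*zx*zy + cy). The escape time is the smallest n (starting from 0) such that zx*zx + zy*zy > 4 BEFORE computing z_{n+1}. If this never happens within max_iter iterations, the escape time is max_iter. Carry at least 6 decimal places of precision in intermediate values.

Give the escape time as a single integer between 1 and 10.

Answer: 2

Derivation:
z_0 = 0 + 0i, c = -1.6200 + -1.0470i
Iter 1: z = -1.6200 + -1.0470i, |z|^2 = 3.7206
Iter 2: z = -0.0918 + 2.3453i, |z|^2 = 5.5088
Escaped at iteration 2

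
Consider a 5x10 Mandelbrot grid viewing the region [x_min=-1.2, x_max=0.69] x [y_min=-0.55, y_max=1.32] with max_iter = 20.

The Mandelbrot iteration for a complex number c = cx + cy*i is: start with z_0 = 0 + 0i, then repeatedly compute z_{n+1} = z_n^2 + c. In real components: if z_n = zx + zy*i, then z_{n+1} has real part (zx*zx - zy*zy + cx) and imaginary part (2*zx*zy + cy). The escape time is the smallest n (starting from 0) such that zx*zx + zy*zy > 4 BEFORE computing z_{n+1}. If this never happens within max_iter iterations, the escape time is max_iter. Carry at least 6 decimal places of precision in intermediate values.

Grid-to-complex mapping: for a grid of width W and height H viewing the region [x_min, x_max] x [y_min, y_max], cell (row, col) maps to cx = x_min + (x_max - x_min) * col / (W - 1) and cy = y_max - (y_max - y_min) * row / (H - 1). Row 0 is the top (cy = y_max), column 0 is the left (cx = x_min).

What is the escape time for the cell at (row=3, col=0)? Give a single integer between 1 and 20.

Answer: 3

Derivation:
z_0 = 0 + 0i, c = -1.2000 + 0.6967i
Iter 1: z = -1.2000 + 0.6967i, |z|^2 = 1.9253
Iter 2: z = -0.2453 + -0.9753i, |z|^2 = 1.0115
Iter 3: z = -2.0911 + 1.1753i, |z|^2 = 5.7538
Escaped at iteration 3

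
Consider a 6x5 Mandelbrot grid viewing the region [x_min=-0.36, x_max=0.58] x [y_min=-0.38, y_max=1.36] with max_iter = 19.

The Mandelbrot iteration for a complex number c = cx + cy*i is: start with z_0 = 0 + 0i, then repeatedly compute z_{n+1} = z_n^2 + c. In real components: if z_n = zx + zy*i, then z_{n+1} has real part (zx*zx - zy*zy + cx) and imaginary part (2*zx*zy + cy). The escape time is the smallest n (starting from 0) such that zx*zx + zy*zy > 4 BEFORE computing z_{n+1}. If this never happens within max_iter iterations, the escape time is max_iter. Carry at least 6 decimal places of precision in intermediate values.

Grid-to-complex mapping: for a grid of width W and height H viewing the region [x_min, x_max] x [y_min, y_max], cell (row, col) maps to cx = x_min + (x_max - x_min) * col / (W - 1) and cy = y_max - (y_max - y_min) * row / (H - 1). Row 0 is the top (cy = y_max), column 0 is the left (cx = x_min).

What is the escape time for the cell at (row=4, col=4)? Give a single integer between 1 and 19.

z_0 = 0 + 0i, c = 0.3920 + -0.3800i
Iter 1: z = 0.3920 + -0.3800i, |z|^2 = 0.2981
Iter 2: z = 0.4013 + -0.6779i, |z|^2 = 0.6206
Iter 3: z = 0.0934 + -0.9240i, |z|^2 = 0.8626
Iter 4: z = -0.4531 + -0.5527i, |z|^2 = 0.5108
Iter 5: z = 0.2919 + 0.1209i, |z|^2 = 0.0998
Iter 6: z = 0.4626 + -0.3094i, |z|^2 = 0.3097
Iter 7: z = 0.5102 + -0.6663i, |z|^2 = 0.7043
Iter 8: z = 0.2084 + -1.0599i, |z|^2 = 1.1668
Iter 9: z = -0.6880 + -0.8218i, |z|^2 = 1.1486
Iter 10: z = 0.1900 + 0.7507i, |z|^2 = 0.5997
Iter 11: z = -0.1355 + -0.0948i, |z|^2 = 0.0273
Iter 12: z = 0.4014 + -0.3543i, |z|^2 = 0.2866
Iter 13: z = 0.4276 + -0.6644i, |z|^2 = 0.6243
Iter 14: z = 0.1333 + -0.9482i, |z|^2 = 0.9168
Iter 15: z = -0.4893 + -0.6329i, |z|^2 = 0.6399
Iter 16: z = 0.2309 + 0.2393i, |z|^2 = 0.1106
Iter 17: z = 0.3880 + -0.2695i, |z|^2 = 0.2232
Iter 18: z = 0.4699 + -0.5892i, |z|^2 = 0.5679

Answer: 19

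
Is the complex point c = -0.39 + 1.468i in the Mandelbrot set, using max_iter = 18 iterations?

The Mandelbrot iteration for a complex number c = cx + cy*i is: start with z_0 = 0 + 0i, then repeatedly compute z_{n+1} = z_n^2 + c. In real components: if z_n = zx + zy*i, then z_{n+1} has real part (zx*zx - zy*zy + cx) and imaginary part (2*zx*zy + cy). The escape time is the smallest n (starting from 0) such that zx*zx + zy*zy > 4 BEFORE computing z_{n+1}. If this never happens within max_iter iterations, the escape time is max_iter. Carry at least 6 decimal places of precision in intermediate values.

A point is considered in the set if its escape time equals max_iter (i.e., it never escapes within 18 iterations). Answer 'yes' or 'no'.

z_0 = 0 + 0i, c = -0.3900 + 1.4680i
Iter 1: z = -0.3900 + 1.4680i, |z|^2 = 2.3071
Iter 2: z = -2.3929 + 0.3230i, |z|^2 = 5.8304
Escaped at iteration 2

Answer: no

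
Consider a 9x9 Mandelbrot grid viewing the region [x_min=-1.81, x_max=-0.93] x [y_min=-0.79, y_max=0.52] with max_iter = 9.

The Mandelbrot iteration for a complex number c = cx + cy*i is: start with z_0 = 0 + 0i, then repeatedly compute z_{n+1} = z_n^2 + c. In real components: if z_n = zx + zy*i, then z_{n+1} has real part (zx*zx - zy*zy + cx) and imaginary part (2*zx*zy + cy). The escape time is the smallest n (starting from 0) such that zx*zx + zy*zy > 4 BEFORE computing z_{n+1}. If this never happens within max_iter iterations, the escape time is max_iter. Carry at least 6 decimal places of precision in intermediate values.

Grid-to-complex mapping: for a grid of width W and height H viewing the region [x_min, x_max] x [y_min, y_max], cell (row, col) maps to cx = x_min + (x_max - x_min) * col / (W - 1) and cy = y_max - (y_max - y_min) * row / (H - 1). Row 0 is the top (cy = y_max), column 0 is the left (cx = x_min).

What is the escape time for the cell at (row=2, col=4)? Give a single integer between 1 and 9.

z_0 = 0 + 0i, c = -1.3700 + 0.1925i
Iter 1: z = -1.3700 + 0.1925i, |z|^2 = 1.9140
Iter 2: z = 0.4698 + -0.3350i, |z|^2 = 0.3329
Iter 3: z = -1.2614 + -0.1222i, |z|^2 = 1.6062
Iter 4: z = 0.2063 + 0.5009i, |z|^2 = 0.2935
Iter 5: z = -1.5784 + 0.3992i, |z|^2 = 2.6506
Iter 6: z = 0.9619 + -1.0675i, |z|^2 = 2.0649
Iter 7: z = -1.5844 + -1.8613i, |z|^2 = 5.9745
Escaped at iteration 7

Answer: 7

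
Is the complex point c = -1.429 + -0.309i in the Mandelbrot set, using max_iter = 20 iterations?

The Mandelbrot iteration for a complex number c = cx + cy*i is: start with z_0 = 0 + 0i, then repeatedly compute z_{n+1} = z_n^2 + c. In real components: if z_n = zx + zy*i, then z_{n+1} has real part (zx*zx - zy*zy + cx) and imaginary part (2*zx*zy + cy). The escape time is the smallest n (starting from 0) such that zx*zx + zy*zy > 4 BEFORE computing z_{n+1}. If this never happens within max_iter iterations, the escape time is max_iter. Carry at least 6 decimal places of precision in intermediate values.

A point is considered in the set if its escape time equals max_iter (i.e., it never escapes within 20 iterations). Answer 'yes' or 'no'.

z_0 = 0 + 0i, c = -1.4290 + -0.3090i
Iter 1: z = -1.4290 + -0.3090i, |z|^2 = 2.1375
Iter 2: z = 0.5176 + 0.5741i, |z|^2 = 0.5975
Iter 3: z = -1.4907 + 0.2853i, |z|^2 = 2.3037
Iter 4: z = 0.7119 + -1.1596i, |z|^2 = 1.8515
Iter 5: z = -2.2668 + -1.9601i, |z|^2 = 8.9802
Escaped at iteration 5

Answer: no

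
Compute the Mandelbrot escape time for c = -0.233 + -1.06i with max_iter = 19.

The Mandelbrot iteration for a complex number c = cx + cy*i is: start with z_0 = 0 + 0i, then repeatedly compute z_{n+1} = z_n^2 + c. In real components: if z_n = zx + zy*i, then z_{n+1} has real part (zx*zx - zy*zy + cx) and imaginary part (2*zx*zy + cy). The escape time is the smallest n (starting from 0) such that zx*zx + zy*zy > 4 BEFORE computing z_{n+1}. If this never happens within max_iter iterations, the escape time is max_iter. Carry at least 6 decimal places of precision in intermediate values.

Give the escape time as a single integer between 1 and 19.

Answer: 6

Derivation:
z_0 = 0 + 0i, c = -0.2330 + -1.0600i
Iter 1: z = -0.2330 + -1.0600i, |z|^2 = 1.1779
Iter 2: z = -1.3023 + -0.5660i, |z|^2 = 2.0164
Iter 3: z = 1.1426 + 0.4143i, |z|^2 = 1.4772
Iter 4: z = 0.9009 + -0.1132i, |z|^2 = 0.8244
Iter 5: z = 0.5658 + -1.2639i, |z|^2 = 1.9177
Iter 6: z = -1.5104 + -2.4903i, |z|^2 = 8.4829
Escaped at iteration 6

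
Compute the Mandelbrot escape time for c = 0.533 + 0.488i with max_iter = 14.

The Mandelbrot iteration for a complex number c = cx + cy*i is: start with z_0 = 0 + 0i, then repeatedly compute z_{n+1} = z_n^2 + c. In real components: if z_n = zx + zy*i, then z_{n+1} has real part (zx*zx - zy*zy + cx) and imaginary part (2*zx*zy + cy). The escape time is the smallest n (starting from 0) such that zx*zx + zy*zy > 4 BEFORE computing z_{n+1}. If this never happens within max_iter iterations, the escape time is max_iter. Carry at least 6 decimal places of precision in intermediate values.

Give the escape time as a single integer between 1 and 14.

z_0 = 0 + 0i, c = 0.5330 + 0.4880i
Iter 1: z = 0.5330 + 0.4880i, |z|^2 = 0.5222
Iter 2: z = 0.5789 + 1.0082i, |z|^2 = 1.3517
Iter 3: z = -0.1483 + 1.6554i, |z|^2 = 2.7623
Iter 4: z = -2.1853 + -0.0030i, |z|^2 = 4.7757
Escaped at iteration 4

Answer: 4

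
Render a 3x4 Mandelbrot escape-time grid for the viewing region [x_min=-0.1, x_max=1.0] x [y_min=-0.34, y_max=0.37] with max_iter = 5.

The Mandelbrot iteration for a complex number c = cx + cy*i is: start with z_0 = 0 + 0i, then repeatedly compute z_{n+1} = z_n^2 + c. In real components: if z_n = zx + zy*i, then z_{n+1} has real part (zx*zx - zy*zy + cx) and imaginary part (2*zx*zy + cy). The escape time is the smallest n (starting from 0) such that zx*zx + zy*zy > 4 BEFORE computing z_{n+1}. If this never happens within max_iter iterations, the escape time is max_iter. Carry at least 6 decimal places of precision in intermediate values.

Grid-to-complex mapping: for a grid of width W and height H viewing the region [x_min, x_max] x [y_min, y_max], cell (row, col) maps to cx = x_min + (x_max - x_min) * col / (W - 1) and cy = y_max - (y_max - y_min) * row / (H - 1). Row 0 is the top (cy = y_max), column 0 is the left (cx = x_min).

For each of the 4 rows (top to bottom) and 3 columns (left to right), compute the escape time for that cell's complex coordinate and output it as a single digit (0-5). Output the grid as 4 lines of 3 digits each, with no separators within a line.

Answer: 552
552
552
552

Derivation:
(row=0, col=0): c = -0.1000 + 0.3700i → escape time 5
(row=0, col=1): c = 0.4500 + 0.3700i → escape time 5
(row=0, col=2): c = 1.0000 + 0.3700i → escape time 2
(row=1, col=0): c = -0.1000 + 0.1333i → escape time 5
(row=1, col=1): c = 0.4500 + 0.1333i → escape time 5
(row=1, col=2): c = 1.0000 + 0.1333i → escape time 2
(row=2, col=0): c = -0.1000 + -0.1033i → escape time 5
(row=2, col=1): c = 0.4500 + -0.1033i → escape time 5
(row=2, col=2): c = 1.0000 + -0.1033i → escape time 2
(row=3, col=0): c = -0.1000 + -0.3400i → escape time 5
(row=3, col=1): c = 0.4500 + -0.3400i → escape time 5
(row=3, col=2): c = 1.0000 + -0.3400i → escape time 2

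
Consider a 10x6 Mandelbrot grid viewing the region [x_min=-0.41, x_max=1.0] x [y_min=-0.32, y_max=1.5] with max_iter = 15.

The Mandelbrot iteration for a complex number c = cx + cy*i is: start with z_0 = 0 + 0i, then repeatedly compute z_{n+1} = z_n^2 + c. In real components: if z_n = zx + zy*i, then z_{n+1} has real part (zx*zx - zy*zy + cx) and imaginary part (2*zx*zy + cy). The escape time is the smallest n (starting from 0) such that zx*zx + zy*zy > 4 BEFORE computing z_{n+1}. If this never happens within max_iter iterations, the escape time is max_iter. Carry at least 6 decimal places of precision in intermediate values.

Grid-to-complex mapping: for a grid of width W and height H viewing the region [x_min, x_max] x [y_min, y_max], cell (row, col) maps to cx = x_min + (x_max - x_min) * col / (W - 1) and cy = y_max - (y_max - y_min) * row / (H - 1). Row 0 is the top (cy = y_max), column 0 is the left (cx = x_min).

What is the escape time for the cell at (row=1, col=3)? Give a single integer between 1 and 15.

z_0 = 0 + 0i, c = 0.0600 + 1.1360i
Iter 1: z = 0.0600 + 1.1360i, |z|^2 = 1.2941
Iter 2: z = -1.2269 + 1.2723i, |z|^2 = 3.1241
Iter 3: z = -0.0535 + -1.9860i, |z|^2 = 3.9471
Iter 4: z = -3.8814 + 1.3486i, |z|^2 = 16.8837
Escaped at iteration 4

Answer: 4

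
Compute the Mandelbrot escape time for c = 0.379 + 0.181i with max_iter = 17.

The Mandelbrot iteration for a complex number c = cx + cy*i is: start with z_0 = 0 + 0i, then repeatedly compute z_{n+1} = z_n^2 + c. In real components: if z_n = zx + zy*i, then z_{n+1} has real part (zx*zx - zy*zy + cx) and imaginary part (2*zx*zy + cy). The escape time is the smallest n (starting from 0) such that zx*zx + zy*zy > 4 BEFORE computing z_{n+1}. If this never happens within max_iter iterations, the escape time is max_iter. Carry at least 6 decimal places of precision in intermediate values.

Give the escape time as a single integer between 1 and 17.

Answer: 17

Derivation:
z_0 = 0 + 0i, c = 0.3790 + 0.1810i
Iter 1: z = 0.3790 + 0.1810i, |z|^2 = 0.1764
Iter 2: z = 0.4899 + 0.3182i, |z|^2 = 0.3412
Iter 3: z = 0.5177 + 0.4928i, |z|^2 = 0.5109
Iter 4: z = 0.4042 + 0.6912i, |z|^2 = 0.6412
Iter 5: z = 0.0646 + 0.7398i, |z|^2 = 0.5515
Iter 6: z = -0.1642 + 0.2766i, |z|^2 = 0.1035
Iter 7: z = 0.3295 + 0.0902i, |z|^2 = 0.1167
Iter 8: z = 0.4794 + 0.2404i, |z|^2 = 0.2876
Iter 9: z = 0.5510 + 0.4115i, |z|^2 = 0.4730
Iter 10: z = 0.5133 + 0.6345i, |z|^2 = 0.6661
Iter 11: z = 0.2399 + 0.8324i, |z|^2 = 0.7504
Iter 12: z = -0.2563 + 0.5803i, |z|^2 = 0.4025
Iter 13: z = 0.1079 + -0.1165i, |z|^2 = 0.0252
Iter 14: z = 0.3771 + 0.1558i, |z|^2 = 0.1665
Iter 15: z = 0.4969 + 0.2985i, |z|^2 = 0.3360
Iter 16: z = 0.5368 + 0.4777i, |z|^2 = 0.5163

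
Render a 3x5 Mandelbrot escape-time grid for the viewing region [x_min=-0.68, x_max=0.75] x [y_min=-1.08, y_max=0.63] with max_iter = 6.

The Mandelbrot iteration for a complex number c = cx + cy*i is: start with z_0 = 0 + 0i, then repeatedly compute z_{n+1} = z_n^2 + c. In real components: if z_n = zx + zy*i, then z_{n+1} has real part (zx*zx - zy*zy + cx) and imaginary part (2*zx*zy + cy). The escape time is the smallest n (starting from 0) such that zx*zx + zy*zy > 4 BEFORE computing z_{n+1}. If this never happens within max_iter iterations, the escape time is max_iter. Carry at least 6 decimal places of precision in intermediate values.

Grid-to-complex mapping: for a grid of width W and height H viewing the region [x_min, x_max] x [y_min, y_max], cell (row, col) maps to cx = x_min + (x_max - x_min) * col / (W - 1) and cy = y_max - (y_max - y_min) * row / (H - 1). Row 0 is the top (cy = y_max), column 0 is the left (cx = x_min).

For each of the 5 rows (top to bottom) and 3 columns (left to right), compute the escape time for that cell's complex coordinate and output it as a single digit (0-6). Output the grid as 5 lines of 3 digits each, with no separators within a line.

Answer: 663
663
663
663
342

Derivation:
(row=0, col=0): c = -0.6800 + 0.6300i → escape time 6
(row=0, col=1): c = 0.0350 + 0.6300i → escape time 6
(row=0, col=2): c = 0.7500 + 0.6300i → escape time 3
(row=1, col=0): c = -0.6800 + 0.2025i → escape time 6
(row=1, col=1): c = 0.0350 + 0.2025i → escape time 6
(row=1, col=2): c = 0.7500 + 0.2025i → escape time 3
(row=2, col=0): c = -0.6800 + -0.2250i → escape time 6
(row=2, col=1): c = 0.0350 + -0.2250i → escape time 6
(row=2, col=2): c = 0.7500 + -0.2250i → escape time 3
(row=3, col=0): c = -0.6800 + -0.6525i → escape time 6
(row=3, col=1): c = 0.0350 + -0.6525i → escape time 6
(row=3, col=2): c = 0.7500 + -0.6525i → escape time 3
(row=4, col=0): c = -0.6800 + -1.0800i → escape time 3
(row=4, col=1): c = 0.0350 + -1.0800i → escape time 4
(row=4, col=2): c = 0.7500 + -1.0800i → escape time 2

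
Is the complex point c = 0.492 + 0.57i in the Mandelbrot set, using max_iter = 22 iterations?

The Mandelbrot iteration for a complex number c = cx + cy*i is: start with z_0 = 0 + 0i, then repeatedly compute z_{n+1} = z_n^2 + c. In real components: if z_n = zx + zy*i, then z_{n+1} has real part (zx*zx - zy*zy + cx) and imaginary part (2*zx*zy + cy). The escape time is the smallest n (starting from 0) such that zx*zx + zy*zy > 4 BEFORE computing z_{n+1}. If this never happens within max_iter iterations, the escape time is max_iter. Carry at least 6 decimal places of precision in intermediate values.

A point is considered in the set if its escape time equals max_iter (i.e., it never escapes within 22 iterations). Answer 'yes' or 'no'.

z_0 = 0 + 0i, c = 0.4920 + 0.5700i
Iter 1: z = 0.4920 + 0.5700i, |z|^2 = 0.5670
Iter 2: z = 0.4092 + 1.1309i, |z|^2 = 1.4463
Iter 3: z = -0.6195 + 1.4954i, |z|^2 = 2.6201
Iter 4: z = -1.3606 + -1.2828i, |z|^2 = 3.4966
Iter 5: z = 0.6977 + 4.0606i, |z|^2 = 16.9749
Escaped at iteration 5

Answer: no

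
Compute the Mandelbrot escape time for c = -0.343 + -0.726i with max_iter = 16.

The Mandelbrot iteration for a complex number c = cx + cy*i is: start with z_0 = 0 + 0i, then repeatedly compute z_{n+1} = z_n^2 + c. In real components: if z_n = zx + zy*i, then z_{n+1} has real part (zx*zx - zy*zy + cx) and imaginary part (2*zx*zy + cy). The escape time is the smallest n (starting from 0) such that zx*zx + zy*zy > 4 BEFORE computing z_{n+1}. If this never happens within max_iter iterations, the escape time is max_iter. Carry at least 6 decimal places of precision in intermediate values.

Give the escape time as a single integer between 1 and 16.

Answer: 8

Derivation:
z_0 = 0 + 0i, c = -0.3430 + -0.7260i
Iter 1: z = -0.3430 + -0.7260i, |z|^2 = 0.6447
Iter 2: z = -0.7524 + -0.2280i, |z|^2 = 0.6181
Iter 3: z = 0.1712 + -0.3829i, |z|^2 = 0.1760
Iter 4: z = -0.4603 + -0.8571i, |z|^2 = 0.9465
Iter 5: z = -0.8657 + 0.0631i, |z|^2 = 0.7534
Iter 6: z = 0.4025 + -0.8353i, |z|^2 = 0.8597
Iter 7: z = -0.8788 + -1.3984i, |z|^2 = 2.7276
Iter 8: z = -1.5262 + 1.7316i, |z|^2 = 5.3280
Escaped at iteration 8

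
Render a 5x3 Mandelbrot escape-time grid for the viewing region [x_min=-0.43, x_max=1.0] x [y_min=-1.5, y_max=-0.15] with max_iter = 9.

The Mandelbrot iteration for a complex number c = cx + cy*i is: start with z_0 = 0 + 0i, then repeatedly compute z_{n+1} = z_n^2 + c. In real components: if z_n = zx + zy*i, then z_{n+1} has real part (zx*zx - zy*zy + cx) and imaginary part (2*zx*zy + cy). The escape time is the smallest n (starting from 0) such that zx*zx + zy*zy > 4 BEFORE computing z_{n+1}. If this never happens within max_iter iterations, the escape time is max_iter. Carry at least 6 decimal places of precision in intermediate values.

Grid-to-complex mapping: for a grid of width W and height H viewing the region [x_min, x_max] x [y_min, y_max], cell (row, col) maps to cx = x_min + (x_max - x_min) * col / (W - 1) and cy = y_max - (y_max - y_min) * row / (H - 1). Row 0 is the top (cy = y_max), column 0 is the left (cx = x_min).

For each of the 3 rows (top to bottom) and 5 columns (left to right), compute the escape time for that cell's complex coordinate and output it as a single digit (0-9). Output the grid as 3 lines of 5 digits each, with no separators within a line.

Answer: 99942
69432
22222

Derivation:
(row=0, col=0): c = -0.4300 + -0.1500i → escape time 9
(row=0, col=1): c = -0.0725 + -0.1500i → escape time 9
(row=0, col=2): c = 0.2850 + -0.1500i → escape time 9
(row=0, col=3): c = 0.6425 + -0.1500i → escape time 4
(row=0, col=4): c = 1.0000 + -0.1500i → escape time 2
(row=1, col=0): c = -0.4300 + -0.8250i → escape time 6
(row=1, col=1): c = -0.0725 + -0.8250i → escape time 9
(row=1, col=2): c = 0.2850 + -0.8250i → escape time 4
(row=1, col=3): c = 0.6425 + -0.8250i → escape time 3
(row=1, col=4): c = 1.0000 + -0.8250i → escape time 2
(row=2, col=0): c = -0.4300 + -1.5000i → escape time 2
(row=2, col=1): c = -0.0725 + -1.5000i → escape time 2
(row=2, col=2): c = 0.2850 + -1.5000i → escape time 2
(row=2, col=3): c = 0.6425 + -1.5000i → escape time 2
(row=2, col=4): c = 1.0000 + -1.5000i → escape time 2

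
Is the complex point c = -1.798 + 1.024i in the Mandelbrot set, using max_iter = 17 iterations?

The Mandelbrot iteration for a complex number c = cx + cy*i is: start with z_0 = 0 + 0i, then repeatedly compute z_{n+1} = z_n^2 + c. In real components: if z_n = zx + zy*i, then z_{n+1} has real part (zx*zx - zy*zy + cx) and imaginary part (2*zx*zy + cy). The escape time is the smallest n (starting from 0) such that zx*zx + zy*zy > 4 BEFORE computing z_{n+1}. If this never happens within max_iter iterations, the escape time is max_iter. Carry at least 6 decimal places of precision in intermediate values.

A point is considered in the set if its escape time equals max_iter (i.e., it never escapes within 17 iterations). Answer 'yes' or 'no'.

z_0 = 0 + 0i, c = -1.7980 + 1.0240i
Iter 1: z = -1.7980 + 1.0240i, |z|^2 = 4.2814
Escaped at iteration 1

Answer: no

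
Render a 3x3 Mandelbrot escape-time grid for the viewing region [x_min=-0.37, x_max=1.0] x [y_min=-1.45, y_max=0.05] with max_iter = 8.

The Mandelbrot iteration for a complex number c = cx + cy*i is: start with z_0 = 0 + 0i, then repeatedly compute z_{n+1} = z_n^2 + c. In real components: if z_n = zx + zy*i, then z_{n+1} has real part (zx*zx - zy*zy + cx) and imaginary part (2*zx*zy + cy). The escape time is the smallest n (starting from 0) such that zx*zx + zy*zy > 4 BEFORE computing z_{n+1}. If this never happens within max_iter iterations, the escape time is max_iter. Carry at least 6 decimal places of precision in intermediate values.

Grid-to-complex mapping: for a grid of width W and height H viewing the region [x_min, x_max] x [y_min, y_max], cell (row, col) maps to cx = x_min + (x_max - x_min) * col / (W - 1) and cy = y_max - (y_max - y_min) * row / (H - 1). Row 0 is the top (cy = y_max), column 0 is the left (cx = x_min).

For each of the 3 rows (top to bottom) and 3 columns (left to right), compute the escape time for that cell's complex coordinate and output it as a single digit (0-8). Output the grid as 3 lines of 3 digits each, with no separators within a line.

(row=0, col=0): c = -0.3700 + 0.0500i → escape time 8
(row=0, col=1): c = 0.3150 + 0.0500i → escape time 8
(row=0, col=2): c = 1.0000 + 0.0500i → escape time 2
(row=1, col=0): c = -0.3700 + -0.7000i → escape time 8
(row=1, col=1): c = 0.3150 + -0.7000i → escape time 7
(row=1, col=2): c = 1.0000 + -0.7000i → escape time 2
(row=2, col=0): c = -0.3700 + -1.4500i → escape time 2
(row=2, col=1): c = 0.3150 + -1.4500i → escape time 2
(row=2, col=2): c = 1.0000 + -1.4500i → escape time 2

Answer: 882
872
222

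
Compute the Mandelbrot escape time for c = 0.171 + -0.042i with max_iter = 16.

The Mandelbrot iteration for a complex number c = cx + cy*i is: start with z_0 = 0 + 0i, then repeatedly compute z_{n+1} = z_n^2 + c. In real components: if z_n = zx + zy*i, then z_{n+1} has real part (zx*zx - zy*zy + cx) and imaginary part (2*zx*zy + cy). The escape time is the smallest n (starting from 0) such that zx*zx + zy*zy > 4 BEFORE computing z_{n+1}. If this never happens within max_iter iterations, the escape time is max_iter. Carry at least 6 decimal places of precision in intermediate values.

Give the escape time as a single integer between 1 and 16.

z_0 = 0 + 0i, c = 0.1710 + -0.0420i
Iter 1: z = 0.1710 + -0.0420i, |z|^2 = 0.0310
Iter 2: z = 0.1985 + -0.0564i, |z|^2 = 0.0426
Iter 3: z = 0.2072 + -0.0644i, |z|^2 = 0.0471
Iter 4: z = 0.2098 + -0.0687i, |z|^2 = 0.0487
Iter 5: z = 0.2103 + -0.0708i, |z|^2 = 0.0492
Iter 6: z = 0.2102 + -0.0718i, |z|^2 = 0.0493
Iter 7: z = 0.2100 + -0.0722i, |z|^2 = 0.0493
Iter 8: z = 0.2099 + -0.0723i, |z|^2 = 0.0493
Iter 9: z = 0.2098 + -0.0724i, |z|^2 = 0.0493
Iter 10: z = 0.2098 + -0.0724i, |z|^2 = 0.0492
Iter 11: z = 0.2098 + -0.0724i, |z|^2 = 0.0492
Iter 12: z = 0.2098 + -0.0724i, |z|^2 = 0.0492
Iter 13: z = 0.2098 + -0.0724i, |z|^2 = 0.0492
Iter 14: z = 0.2098 + -0.0724i, |z|^2 = 0.0492
Iter 15: z = 0.2098 + -0.0724i, |z|^2 = 0.0492

Answer: 16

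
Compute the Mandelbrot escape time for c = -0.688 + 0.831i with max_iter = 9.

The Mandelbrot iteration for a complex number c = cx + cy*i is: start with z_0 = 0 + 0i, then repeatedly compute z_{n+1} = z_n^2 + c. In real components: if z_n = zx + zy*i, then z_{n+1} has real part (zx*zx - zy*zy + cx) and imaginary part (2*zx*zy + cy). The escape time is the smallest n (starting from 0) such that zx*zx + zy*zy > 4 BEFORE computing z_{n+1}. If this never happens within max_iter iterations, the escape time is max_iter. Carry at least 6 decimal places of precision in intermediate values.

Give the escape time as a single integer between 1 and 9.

Answer: 4

Derivation:
z_0 = 0 + 0i, c = -0.6880 + 0.8310i
Iter 1: z = -0.6880 + 0.8310i, |z|^2 = 1.1639
Iter 2: z = -0.9052 + -0.3125i, |z|^2 = 0.9170
Iter 3: z = 0.0338 + 1.3967i, |z|^2 = 1.9519
Iter 4: z = -2.6376 + 0.9254i, |z|^2 = 7.8131
Escaped at iteration 4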